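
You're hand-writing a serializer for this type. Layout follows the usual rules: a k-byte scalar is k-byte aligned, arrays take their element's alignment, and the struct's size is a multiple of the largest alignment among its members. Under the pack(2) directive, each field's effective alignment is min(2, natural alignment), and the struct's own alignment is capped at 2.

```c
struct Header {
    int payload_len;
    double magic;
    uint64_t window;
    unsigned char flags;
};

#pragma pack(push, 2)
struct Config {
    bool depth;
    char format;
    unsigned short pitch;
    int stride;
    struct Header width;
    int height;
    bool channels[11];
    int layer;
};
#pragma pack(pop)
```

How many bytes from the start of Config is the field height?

Header: payload_len at 0 (size 4, align 4) → ends 4; pad 4 to align 8 for magic; magic at 8 (size 8, align 8) → ends 16; window at 16 (size 8, align 8) → ends 24; flags at 24 (size 1, align 1) → ends 25; tail pad 7 to reach multiple of 8; total 32 bytes, alignment 8
depth at 0 (size 1, align 1) → ends 1
format at 1 (size 1, align 1) → ends 2
pitch at 2 (size 2, align 2) → ends 4
stride at 4 (size 4, align 2) → ends 8
width at 8 (size 32, align 2) → ends 40
height at 40 (size 4, align 2) → ends 44

40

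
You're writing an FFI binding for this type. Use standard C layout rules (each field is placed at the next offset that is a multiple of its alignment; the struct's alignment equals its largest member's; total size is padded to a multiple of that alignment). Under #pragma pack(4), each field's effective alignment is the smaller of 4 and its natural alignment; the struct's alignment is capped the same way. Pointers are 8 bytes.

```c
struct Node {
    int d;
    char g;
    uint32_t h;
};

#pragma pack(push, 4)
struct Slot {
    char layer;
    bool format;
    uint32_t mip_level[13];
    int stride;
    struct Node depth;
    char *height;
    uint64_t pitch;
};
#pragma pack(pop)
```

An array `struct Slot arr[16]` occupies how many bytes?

Node: @0: d [4B, align 4] → 4; @4: g [1B, align 1] → 5; +3 pad (align 4); @8: h [4B, align 4] → 12; size 12, align 4
@0: layer [1B, align 1] → 1
@1: format [1B, align 1] → 2
+2 pad (align 4)
@4: mip_level [52B, align 4] → 56
@56: stride [4B, align 4] → 60
@60: depth [12B, align 4] → 72
@72: height [8B, align 4] → 80
@80: pitch [8B, align 4] → 88
size 88, align 4
array of 16: 16 × 88 = 1408

1408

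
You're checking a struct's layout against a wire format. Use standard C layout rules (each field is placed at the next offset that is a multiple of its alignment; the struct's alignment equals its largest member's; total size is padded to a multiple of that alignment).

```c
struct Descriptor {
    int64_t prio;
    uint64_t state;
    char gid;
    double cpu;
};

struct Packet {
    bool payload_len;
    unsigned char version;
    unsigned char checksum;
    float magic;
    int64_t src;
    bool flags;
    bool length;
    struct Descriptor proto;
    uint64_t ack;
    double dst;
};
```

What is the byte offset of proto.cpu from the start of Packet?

Descriptor: @0: prio [8B, align 8] → 8; @8: state [8B, align 8] → 16; @16: gid [1B, align 1] → 17; +7 pad (align 8); @24: cpu [8B, align 8] → 32; size 32, align 8
@0: payload_len [1B, align 1] → 1
@1: version [1B, align 1] → 2
@2: checksum [1B, align 1] → 3
+1 pad (align 4)
@4: magic [4B, align 4] → 8
@8: src [8B, align 8] → 16
@16: flags [1B, align 1] → 17
@17: length [1B, align 1] → 18
+6 pad (align 8)
@24: proto [32B, align 8] → 56
within Descriptor: cpu at 24
24 + 24 = 48

48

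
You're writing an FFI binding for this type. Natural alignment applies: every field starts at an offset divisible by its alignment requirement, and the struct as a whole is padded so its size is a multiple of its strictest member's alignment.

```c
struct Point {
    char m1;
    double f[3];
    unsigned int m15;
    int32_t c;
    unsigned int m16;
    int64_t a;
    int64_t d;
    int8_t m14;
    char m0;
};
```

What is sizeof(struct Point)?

72 bytes

0..1  m1  (1B, 1-aligned)
1..8  -- padding (7B)
8..32  f  (24B, 8-aligned)
32..36  m15  (4B, 4-aligned)
36..40  c  (4B, 4-aligned)
40..44  m16  (4B, 4-aligned)
44..48  -- padding (4B)
48..56  a  (8B, 8-aligned)
56..64  d  (8B, 8-aligned)
64..65  m14  (1B, 1-aligned)
65..66  m0  (1B, 1-aligned)
66..72  -- tail padding (6B)
sizeof = 72, alignof = 8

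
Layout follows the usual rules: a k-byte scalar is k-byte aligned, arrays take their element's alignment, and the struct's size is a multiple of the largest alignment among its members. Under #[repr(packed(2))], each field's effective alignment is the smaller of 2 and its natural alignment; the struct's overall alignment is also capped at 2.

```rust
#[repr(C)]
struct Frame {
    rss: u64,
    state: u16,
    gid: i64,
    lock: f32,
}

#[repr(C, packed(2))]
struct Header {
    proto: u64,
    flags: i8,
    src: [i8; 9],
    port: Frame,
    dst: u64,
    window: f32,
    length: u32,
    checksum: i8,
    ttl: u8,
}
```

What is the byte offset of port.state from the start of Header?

26

Frame: 0..8  rss  (8B, 8-aligned); 8..10  state  (2B, 2-aligned); 10..16  -- padding (6B); 16..24  gid  (8B, 8-aligned); 24..28  lock  (4B, 4-aligned); 28..32  -- tail padding (4B); sizeof = 32, alignof = 8
0..8  proto  (8B, 2-aligned)
8..9  flags  (1B, 1-aligned)
9..18  src  (9B, 1-aligned)
18..50  port  (32B, 2-aligned)
within Frame: state at 8
18 + 8 = 26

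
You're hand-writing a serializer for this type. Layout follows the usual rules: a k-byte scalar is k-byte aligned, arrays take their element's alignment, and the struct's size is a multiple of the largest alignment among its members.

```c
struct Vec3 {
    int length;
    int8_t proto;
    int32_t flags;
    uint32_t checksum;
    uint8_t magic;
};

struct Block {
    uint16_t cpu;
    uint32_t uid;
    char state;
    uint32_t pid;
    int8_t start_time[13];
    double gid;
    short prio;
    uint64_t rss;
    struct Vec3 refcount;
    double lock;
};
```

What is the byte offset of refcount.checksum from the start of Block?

68

Vec3: 0..4  length  (4B, 4-aligned); 4..5  proto  (1B, 1-aligned); 5..8  -- padding (3B); 8..12  flags  (4B, 4-aligned); 12..16  checksum  (4B, 4-aligned); 16..17  magic  (1B, 1-aligned); 17..20  -- tail padding (3B); sizeof = 20, alignof = 4
0..2  cpu  (2B, 2-aligned)
2..4  -- padding (2B)
4..8  uid  (4B, 4-aligned)
8..9  state  (1B, 1-aligned)
9..12  -- padding (3B)
12..16  pid  (4B, 4-aligned)
16..29  start_time  (13B, 1-aligned)
29..32  -- padding (3B)
32..40  gid  (8B, 8-aligned)
40..42  prio  (2B, 2-aligned)
42..48  -- padding (6B)
48..56  rss  (8B, 8-aligned)
56..76  refcount  (20B, 4-aligned)
within Vec3: checksum at 12
56 + 12 = 68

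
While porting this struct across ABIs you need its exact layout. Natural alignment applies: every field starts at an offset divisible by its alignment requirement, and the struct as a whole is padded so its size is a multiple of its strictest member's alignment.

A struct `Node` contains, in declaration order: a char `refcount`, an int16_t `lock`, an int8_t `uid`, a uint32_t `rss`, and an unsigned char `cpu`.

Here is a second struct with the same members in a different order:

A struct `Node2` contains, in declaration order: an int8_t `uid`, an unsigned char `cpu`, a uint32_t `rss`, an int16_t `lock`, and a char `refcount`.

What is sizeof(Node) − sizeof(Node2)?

4

refcount at 0 (size 1, align 1) → ends 1
pad 1 to align 2 for lock
lock at 2 (size 2, align 2) → ends 4
uid at 4 (size 1, align 1) → ends 5
pad 3 to align 4 for rss
rss at 8 (size 4, align 4) → ends 12
cpu at 12 (size 1, align 1) → ends 13
tail pad 3 to reach multiple of 4
total 16 bytes, alignment 4
— Node2 —
uid at 0 (size 1, align 1) → ends 1
cpu at 1 (size 1, align 1) → ends 2
pad 2 to align 4 for rss
rss at 4 (size 4, align 4) → ends 8
lock at 8 (size 2, align 2) → ends 10
refcount at 10 (size 1, align 1) → ends 11
tail pad 1 to reach multiple of 4
total 12 bytes, alignment 4
16 − 12 = 4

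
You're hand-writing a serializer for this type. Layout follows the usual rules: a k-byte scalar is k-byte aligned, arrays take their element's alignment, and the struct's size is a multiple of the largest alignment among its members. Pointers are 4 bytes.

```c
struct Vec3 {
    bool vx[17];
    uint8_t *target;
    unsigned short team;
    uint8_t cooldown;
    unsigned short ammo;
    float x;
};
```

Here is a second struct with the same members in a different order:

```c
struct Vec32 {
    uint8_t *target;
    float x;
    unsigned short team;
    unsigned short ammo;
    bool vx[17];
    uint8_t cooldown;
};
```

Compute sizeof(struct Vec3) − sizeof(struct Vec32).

vx at 0 (size 17, align 1) → ends 17
pad 3 to align 4 for target
target at 20 (size 4, align 4) → ends 24
team at 24 (size 2, align 2) → ends 26
cooldown at 26 (size 1, align 1) → ends 27
pad 1 to align 2 for ammo
ammo at 28 (size 2, align 2) → ends 30
pad 2 to align 4 for x
x at 32 (size 4, align 4) → ends 36
total 36 bytes, alignment 4
— Vec32 —
target at 0 (size 4, align 4) → ends 4
x at 4 (size 4, align 4) → ends 8
team at 8 (size 2, align 2) → ends 10
ammo at 10 (size 2, align 2) → ends 12
vx at 12 (size 17, align 1) → ends 29
cooldown at 29 (size 1, align 1) → ends 30
tail pad 2 to reach multiple of 4
total 32 bytes, alignment 4
36 − 32 = 4

4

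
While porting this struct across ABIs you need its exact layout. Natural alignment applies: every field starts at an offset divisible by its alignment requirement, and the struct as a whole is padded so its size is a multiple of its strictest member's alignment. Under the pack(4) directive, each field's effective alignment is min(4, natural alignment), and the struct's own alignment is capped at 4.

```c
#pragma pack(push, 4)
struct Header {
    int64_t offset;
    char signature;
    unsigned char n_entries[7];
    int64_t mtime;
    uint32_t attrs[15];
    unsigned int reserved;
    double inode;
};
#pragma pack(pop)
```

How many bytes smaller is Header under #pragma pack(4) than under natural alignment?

0

natural layout:
  0..8  offset  (8B, 8-aligned)
  8..9  signature  (1B, 1-aligned)
  9..16  n_entries  (7B, 1-aligned)
  16..24  mtime  (8B, 8-aligned)
  24..84  attrs  (60B, 4-aligned)
  84..88  reserved  (4B, 4-aligned)
  88..96  inode  (8B, 8-aligned)
  sizeof = 96, alignof = 8
packed(4) layout:
  0..8  offset  (8B, 4-aligned)
  8..9  signature  (1B, 1-aligned)
  9..16  n_entries  (7B, 1-aligned)
  16..24  mtime  (8B, 4-aligned)
  24..84  attrs  (60B, 4-aligned)
  84..88  reserved  (4B, 4-aligned)
  88..96  inode  (8B, 4-aligned)
  sizeof = 96, alignof = 4
96 − 96 = 0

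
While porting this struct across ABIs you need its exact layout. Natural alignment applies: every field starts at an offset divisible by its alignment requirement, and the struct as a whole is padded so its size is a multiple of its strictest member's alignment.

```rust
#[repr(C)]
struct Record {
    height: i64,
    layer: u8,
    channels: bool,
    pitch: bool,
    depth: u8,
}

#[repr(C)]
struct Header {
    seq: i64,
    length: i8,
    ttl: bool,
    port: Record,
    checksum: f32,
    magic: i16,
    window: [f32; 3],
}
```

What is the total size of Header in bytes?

56

Record: 0..8  height  (8B, 8-aligned); 8..9  layer  (1B, 1-aligned); 9..10  channels  (1B, 1-aligned); 10..11  pitch  (1B, 1-aligned); 11..12  depth  (1B, 1-aligned); 12..16  -- tail padding (4B); sizeof = 16, alignof = 8
0..8  seq  (8B, 8-aligned)
8..9  length  (1B, 1-aligned)
9..10  ttl  (1B, 1-aligned)
10..16  -- padding (6B)
16..32  port  (16B, 8-aligned)
32..36  checksum  (4B, 4-aligned)
36..38  magic  (2B, 2-aligned)
38..40  -- padding (2B)
40..52  window  (12B, 4-aligned)
52..56  -- tail padding (4B)
sizeof = 56, alignof = 8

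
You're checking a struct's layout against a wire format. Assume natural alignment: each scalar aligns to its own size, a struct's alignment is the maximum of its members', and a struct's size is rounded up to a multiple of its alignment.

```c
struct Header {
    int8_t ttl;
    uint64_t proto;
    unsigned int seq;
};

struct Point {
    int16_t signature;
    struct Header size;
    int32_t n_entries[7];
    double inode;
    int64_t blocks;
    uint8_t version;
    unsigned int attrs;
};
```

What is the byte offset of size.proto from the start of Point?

16

Header: 0..1  ttl  (1B, 1-aligned); 1..8  -- padding (7B); 8..16  proto  (8B, 8-aligned); 16..20  seq  (4B, 4-aligned); 20..24  -- tail padding (4B); sizeof = 24, alignof = 8
0..2  signature  (2B, 2-aligned)
2..8  -- padding (6B)
8..32  size  (24B, 8-aligned)
within Header: proto at 8
8 + 8 = 16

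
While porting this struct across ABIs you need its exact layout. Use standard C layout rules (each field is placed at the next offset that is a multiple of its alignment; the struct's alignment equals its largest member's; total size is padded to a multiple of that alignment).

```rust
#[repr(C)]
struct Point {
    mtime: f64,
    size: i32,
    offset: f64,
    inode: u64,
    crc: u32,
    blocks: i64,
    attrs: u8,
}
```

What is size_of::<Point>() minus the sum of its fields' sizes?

15

0..8  mtime  (8B, 8-aligned)
8..12  size  (4B, 4-aligned)
12..16  -- padding (4B)
16..24  offset  (8B, 8-aligned)
24..32  inode  (8B, 8-aligned)
32..36  crc  (4B, 4-aligned)
36..40  -- padding (4B)
40..48  blocks  (8B, 8-aligned)
48..49  attrs  (1B, 1-aligned)
49..56  -- tail padding (7B)
sizeof = 56, alignof = 8
data bytes 41, size 56 → padding 15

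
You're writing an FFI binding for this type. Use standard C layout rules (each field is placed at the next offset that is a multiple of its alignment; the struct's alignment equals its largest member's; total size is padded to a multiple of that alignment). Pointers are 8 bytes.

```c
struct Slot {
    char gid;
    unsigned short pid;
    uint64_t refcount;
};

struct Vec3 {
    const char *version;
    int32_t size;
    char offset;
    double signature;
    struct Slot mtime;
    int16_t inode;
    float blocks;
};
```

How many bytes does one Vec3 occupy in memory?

48 bytes

Slot: @0: gid [1B, align 1] → 1; +1 pad (align 2); @2: pid [2B, align 2] → 4; +4 pad (align 8); @8: refcount [8B, align 8] → 16; size 16, align 8
@0: version [8B, align 8] → 8
@8: size [4B, align 4] → 12
@12: offset [1B, align 1] → 13
+3 pad (align 8)
@16: signature [8B, align 8] → 24
@24: mtime [16B, align 8] → 40
@40: inode [2B, align 2] → 42
+2 pad (align 4)
@44: blocks [4B, align 4] → 48
size 48, align 8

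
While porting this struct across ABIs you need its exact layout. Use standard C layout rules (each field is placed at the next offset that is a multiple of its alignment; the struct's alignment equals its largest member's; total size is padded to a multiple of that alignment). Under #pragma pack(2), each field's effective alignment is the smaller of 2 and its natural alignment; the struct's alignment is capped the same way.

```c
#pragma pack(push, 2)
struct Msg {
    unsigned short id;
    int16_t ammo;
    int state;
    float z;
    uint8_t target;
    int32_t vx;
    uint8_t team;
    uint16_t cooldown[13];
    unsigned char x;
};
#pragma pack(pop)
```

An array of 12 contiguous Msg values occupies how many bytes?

@0: id [2B, align 2] → 2
@2: ammo [2B, align 2] → 4
@4: state [4B, align 2] → 8
@8: z [4B, align 2] → 12
@12: target [1B, align 1] → 13
+1 pad (align 2)
@14: vx [4B, align 2] → 18
@18: team [1B, align 1] → 19
+1 pad (align 2)
@20: cooldown [26B, align 2] → 46
@46: x [1B, align 1] → 47
+1 tail pad (align 2)
size 48, align 2
array of 12: 12 × 48 = 576

576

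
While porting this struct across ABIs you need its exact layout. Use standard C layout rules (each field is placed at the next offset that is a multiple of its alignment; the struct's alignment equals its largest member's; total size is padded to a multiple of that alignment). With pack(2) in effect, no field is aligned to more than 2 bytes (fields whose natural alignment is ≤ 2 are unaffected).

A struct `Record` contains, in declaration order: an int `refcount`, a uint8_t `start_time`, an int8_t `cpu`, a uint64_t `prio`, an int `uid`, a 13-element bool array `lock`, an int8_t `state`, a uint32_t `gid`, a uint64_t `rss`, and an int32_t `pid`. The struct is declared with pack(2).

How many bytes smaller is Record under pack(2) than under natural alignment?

8

natural layout:
  0..4  refcount  (4B, 4-aligned)
  4..5  start_time  (1B, 1-aligned)
  5..6  cpu  (1B, 1-aligned)
  6..8  -- padding (2B)
  8..16  prio  (8B, 8-aligned)
  16..20  uid  (4B, 4-aligned)
  20..33  lock  (13B, 1-aligned)
  33..34  state  (1B, 1-aligned)
  34..36  -- padding (2B)
  36..40  gid  (4B, 4-aligned)
  40..48  rss  (8B, 8-aligned)
  48..52  pid  (4B, 4-aligned)
  52..56  -- tail padding (4B)
  sizeof = 56, alignof = 8
packed(2) layout:
  0..4  refcount  (4B, 2-aligned)
  4..5  start_time  (1B, 1-aligned)
  5..6  cpu  (1B, 1-aligned)
  6..14  prio  (8B, 2-aligned)
  14..18  uid  (4B, 2-aligned)
  18..31  lock  (13B, 1-aligned)
  31..32  state  (1B, 1-aligned)
  32..36  gid  (4B, 2-aligned)
  36..44  rss  (8B, 2-aligned)
  44..48  pid  (4B, 2-aligned)
  sizeof = 48, alignof = 2
56 − 48 = 8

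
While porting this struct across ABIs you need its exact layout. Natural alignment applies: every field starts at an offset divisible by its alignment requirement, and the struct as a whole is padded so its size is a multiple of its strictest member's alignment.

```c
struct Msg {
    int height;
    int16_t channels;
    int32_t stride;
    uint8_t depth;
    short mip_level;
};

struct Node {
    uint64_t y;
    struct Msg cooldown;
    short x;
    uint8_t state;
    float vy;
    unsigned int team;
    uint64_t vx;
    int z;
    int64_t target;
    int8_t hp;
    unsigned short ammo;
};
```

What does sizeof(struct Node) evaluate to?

72

Msg: @0: height [4B, align 4] → 4; @4: channels [2B, align 2] → 6; +2 pad (align 4); @8: stride [4B, align 4] → 12; @12: depth [1B, align 1] → 13; +1 pad (align 2); @14: mip_level [2B, align 2] → 16; size 16, align 4
@0: y [8B, align 8] → 8
@8: cooldown [16B, align 4] → 24
@24: x [2B, align 2] → 26
@26: state [1B, align 1] → 27
+1 pad (align 4)
@28: vy [4B, align 4] → 32
@32: team [4B, align 4] → 36
+4 pad (align 8)
@40: vx [8B, align 8] → 48
@48: z [4B, align 4] → 52
+4 pad (align 8)
@56: target [8B, align 8] → 64
@64: hp [1B, align 1] → 65
+1 pad (align 2)
@66: ammo [2B, align 2] → 68
+4 tail pad (align 8)
size 72, align 8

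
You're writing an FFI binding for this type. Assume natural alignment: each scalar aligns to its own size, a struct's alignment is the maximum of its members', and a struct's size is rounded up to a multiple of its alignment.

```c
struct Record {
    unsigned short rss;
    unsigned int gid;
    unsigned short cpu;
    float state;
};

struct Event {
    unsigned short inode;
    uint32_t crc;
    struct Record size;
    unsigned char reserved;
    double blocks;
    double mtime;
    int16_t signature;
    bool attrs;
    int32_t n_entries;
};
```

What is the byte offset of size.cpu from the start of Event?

Record: @0: rss [2B, align 2] → 2; +2 pad (align 4); @4: gid [4B, align 4] → 8; @8: cpu [2B, align 2] → 10; +2 pad (align 4); @12: state [4B, align 4] → 16; size 16, align 4
@0: inode [2B, align 2] → 2
+2 pad (align 4)
@4: crc [4B, align 4] → 8
@8: size [16B, align 4] → 24
within Record: cpu at 8
8 + 8 = 16

16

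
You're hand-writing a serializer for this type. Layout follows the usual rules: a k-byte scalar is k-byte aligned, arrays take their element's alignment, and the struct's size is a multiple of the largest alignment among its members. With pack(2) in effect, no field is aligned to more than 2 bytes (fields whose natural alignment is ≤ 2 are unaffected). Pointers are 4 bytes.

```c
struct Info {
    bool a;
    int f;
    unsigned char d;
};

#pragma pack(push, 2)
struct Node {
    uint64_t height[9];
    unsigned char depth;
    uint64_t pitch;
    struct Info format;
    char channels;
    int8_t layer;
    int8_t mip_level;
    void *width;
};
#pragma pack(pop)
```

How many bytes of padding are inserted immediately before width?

1

Info: @0: a [1B, align 1] → 1; +3 pad (align 4); @4: f [4B, align 4] → 8; @8: d [1B, align 1] → 9; +3 tail pad (align 4); size 12, align 4
@0: height [72B, align 2] → 72
@72: depth [1B, align 1] → 73
+1 pad (align 2)
@74: pitch [8B, align 2] → 82
@82: format [12B, align 2] → 94
@94: channels [1B, align 1] → 95
@95: layer [1B, align 1] → 96
@96: mip_level [1B, align 1] → 97
+1 pad (align 2)
@98: width [4B, align 2] → 102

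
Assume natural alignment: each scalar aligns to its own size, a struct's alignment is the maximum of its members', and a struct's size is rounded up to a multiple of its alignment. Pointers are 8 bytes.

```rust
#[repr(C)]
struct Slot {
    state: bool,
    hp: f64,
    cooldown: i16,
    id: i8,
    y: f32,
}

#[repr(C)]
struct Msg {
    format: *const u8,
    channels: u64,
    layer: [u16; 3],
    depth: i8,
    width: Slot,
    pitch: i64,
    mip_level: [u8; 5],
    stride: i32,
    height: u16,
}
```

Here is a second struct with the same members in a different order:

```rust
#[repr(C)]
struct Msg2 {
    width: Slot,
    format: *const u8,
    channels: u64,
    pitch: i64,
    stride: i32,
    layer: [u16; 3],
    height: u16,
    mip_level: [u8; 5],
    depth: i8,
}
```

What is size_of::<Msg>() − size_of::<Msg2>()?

Slot: state at 0 (size 1, align 1) → ends 1; pad 7 to align 8 for hp; hp at 8 (size 8, align 8) → ends 16; cooldown at 16 (size 2, align 2) → ends 18; id at 18 (size 1, align 1) → ends 19; pad 1 to align 4 for y; y at 20 (size 4, align 4) → ends 24; total 24 bytes, alignment 8
format at 0 (size 8, align 8) → ends 8
channels at 8 (size 8, align 8) → ends 16
layer at 16 (size 6, align 2) → ends 22
depth at 22 (size 1, align 1) → ends 23
pad 1 to align 8 for width
width at 24 (size 24, align 8) → ends 48
pitch at 48 (size 8, align 8) → ends 56
mip_level at 56 (size 5, align 1) → ends 61
pad 3 to align 4 for stride
stride at 64 (size 4, align 4) → ends 68
height at 68 (size 2, align 2) → ends 70
tail pad 2 to reach multiple of 8
total 72 bytes, alignment 8
— Msg2 —
width at 0 (size 24, align 8) → ends 24
format at 24 (size 8, align 8) → ends 32
channels at 32 (size 8, align 8) → ends 40
pitch at 40 (size 8, align 8) → ends 48
stride at 48 (size 4, align 4) → ends 52
layer at 52 (size 6, align 2) → ends 58
height at 58 (size 2, align 2) → ends 60
mip_level at 60 (size 5, align 1) → ends 65
depth at 65 (size 1, align 1) → ends 66
tail pad 6 to reach multiple of 8
total 72 bytes, alignment 8
72 − 72 = 0

0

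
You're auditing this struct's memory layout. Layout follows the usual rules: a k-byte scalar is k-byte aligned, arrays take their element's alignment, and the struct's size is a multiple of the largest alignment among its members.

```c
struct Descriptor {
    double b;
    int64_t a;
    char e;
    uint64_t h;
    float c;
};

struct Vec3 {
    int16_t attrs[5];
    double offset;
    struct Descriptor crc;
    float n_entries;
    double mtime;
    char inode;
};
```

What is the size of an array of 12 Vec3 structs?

Descriptor: 0..8  b  (8B, 8-aligned); 8..16  a  (8B, 8-aligned); 16..17  e  (1B, 1-aligned); 17..24  -- padding (7B); 24..32  h  (8B, 8-aligned); 32..36  c  (4B, 4-aligned); 36..40  -- tail padding (4B); sizeof = 40, alignof = 8
0..10  attrs  (10B, 2-aligned)
10..16  -- padding (6B)
16..24  offset  (8B, 8-aligned)
24..64  crc  (40B, 8-aligned)
64..68  n_entries  (4B, 4-aligned)
68..72  -- padding (4B)
72..80  mtime  (8B, 8-aligned)
80..81  inode  (1B, 1-aligned)
81..88  -- tail padding (7B)
sizeof = 88, alignof = 8
array of 12: 12 × 88 = 1056

1056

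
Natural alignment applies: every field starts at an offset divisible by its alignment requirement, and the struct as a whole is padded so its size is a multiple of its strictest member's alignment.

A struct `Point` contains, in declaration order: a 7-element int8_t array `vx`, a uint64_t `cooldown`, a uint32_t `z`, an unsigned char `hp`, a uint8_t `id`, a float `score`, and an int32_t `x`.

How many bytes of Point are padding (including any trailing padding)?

@0: vx [7B, align 1] → 7
+1 pad (align 8)
@8: cooldown [8B, align 8] → 16
@16: z [4B, align 4] → 20
@20: hp [1B, align 1] → 21
@21: id [1B, align 1] → 22
+2 pad (align 4)
@24: score [4B, align 4] → 28
@28: x [4B, align 4] → 32
size 32, align 8
data bytes 29, size 32 → padding 3

3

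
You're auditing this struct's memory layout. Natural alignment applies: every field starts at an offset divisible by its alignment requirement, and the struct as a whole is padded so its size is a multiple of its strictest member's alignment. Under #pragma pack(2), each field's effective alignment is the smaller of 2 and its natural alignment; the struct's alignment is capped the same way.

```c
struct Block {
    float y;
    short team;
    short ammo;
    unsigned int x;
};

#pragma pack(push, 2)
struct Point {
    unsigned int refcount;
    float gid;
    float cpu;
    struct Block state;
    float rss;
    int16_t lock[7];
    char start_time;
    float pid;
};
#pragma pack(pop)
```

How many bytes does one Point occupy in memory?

Block: y at 0 (size 4, align 4) → ends 4; team at 4 (size 2, align 2) → ends 6; ammo at 6 (size 2, align 2) → ends 8; x at 8 (size 4, align 4) → ends 12; total 12 bytes, alignment 4
refcount at 0 (size 4, align 2) → ends 4
gid at 4 (size 4, align 2) → ends 8
cpu at 8 (size 4, align 2) → ends 12
state at 12 (size 12, align 2) → ends 24
rss at 24 (size 4, align 2) → ends 28
lock at 28 (size 14, align 2) → ends 42
start_time at 42 (size 1, align 1) → ends 43
pad 1 to align 2 for pid
pid at 44 (size 4, align 2) → ends 48
total 48 bytes, alignment 2

48 bytes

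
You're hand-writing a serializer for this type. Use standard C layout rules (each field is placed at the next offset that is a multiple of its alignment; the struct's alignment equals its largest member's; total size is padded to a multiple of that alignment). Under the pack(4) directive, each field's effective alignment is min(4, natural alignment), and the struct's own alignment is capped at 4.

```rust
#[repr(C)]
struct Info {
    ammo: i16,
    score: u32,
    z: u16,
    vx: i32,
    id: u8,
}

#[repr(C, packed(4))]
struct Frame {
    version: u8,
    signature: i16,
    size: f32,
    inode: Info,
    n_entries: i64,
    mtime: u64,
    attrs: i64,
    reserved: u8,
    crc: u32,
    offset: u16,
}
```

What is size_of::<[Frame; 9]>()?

576

Info: 0..2  ammo  (2B, 2-aligned); 2..4  -- padding (2B); 4..8  score  (4B, 4-aligned); 8..10  z  (2B, 2-aligned); 10..12  -- padding (2B); 12..16  vx  (4B, 4-aligned); 16..17  id  (1B, 1-aligned); 17..20  -- tail padding (3B); sizeof = 20, alignof = 4
0..1  version  (1B, 1-aligned)
1..2  -- padding (1B)
2..4  signature  (2B, 2-aligned)
4..8  size  (4B, 4-aligned)
8..28  inode  (20B, 4-aligned)
28..36  n_entries  (8B, 4-aligned)
36..44  mtime  (8B, 4-aligned)
44..52  attrs  (8B, 4-aligned)
52..53  reserved  (1B, 1-aligned)
53..56  -- padding (3B)
56..60  crc  (4B, 4-aligned)
60..62  offset  (2B, 2-aligned)
62..64  -- tail padding (2B)
sizeof = 64, alignof = 4
array of 9: 9 × 64 = 576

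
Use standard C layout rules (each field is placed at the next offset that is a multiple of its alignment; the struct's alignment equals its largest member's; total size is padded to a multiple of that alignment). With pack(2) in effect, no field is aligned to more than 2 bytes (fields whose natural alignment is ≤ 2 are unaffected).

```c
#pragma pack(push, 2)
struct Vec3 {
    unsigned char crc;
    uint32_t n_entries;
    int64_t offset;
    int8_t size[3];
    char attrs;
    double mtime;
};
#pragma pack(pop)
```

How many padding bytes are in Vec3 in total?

1

0..1  crc  (1B, 1-aligned)
1..2  -- padding (1B)
2..6  n_entries  (4B, 2-aligned)
6..14  offset  (8B, 2-aligned)
14..17  size  (3B, 1-aligned)
17..18  attrs  (1B, 1-aligned)
18..26  mtime  (8B, 2-aligned)
sizeof = 26, alignof = 2
data bytes 25, size 26 → padding 1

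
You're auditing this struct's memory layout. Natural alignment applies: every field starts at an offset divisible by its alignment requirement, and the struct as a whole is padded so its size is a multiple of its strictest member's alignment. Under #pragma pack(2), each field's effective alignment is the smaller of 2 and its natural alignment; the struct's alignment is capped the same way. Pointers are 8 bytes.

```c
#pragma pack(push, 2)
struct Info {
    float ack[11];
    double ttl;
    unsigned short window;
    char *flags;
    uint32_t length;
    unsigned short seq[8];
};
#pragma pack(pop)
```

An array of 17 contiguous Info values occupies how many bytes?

ack at 0 (size 44, align 2) → ends 44
ttl at 44 (size 8, align 2) → ends 52
window at 52 (size 2, align 2) → ends 54
flags at 54 (size 8, align 2) → ends 62
length at 62 (size 4, align 2) → ends 66
seq at 66 (size 16, align 2) → ends 82
total 82 bytes, alignment 2
array of 17: 17 × 82 = 1394

1394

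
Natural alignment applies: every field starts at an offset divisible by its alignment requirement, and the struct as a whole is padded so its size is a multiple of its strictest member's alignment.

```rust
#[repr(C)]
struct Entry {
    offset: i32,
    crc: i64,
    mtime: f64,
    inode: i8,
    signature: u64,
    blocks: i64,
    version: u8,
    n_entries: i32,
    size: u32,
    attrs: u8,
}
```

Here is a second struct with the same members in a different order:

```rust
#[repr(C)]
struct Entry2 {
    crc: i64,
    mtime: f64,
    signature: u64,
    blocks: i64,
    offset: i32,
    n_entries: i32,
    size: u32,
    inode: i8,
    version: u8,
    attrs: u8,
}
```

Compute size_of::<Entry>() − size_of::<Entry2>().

0..4  offset  (4B, 4-aligned)
4..8  -- padding (4B)
8..16  crc  (8B, 8-aligned)
16..24  mtime  (8B, 8-aligned)
24..25  inode  (1B, 1-aligned)
25..32  -- padding (7B)
32..40  signature  (8B, 8-aligned)
40..48  blocks  (8B, 8-aligned)
48..49  version  (1B, 1-aligned)
49..52  -- padding (3B)
52..56  n_entries  (4B, 4-aligned)
56..60  size  (4B, 4-aligned)
60..61  attrs  (1B, 1-aligned)
61..64  -- tail padding (3B)
sizeof = 64, alignof = 8
— Entry2 —
0..8  crc  (8B, 8-aligned)
8..16  mtime  (8B, 8-aligned)
16..24  signature  (8B, 8-aligned)
24..32  blocks  (8B, 8-aligned)
32..36  offset  (4B, 4-aligned)
36..40  n_entries  (4B, 4-aligned)
40..44  size  (4B, 4-aligned)
44..45  inode  (1B, 1-aligned)
45..46  version  (1B, 1-aligned)
46..47  attrs  (1B, 1-aligned)
47..48  -- tail padding (1B)
sizeof = 48, alignof = 8
64 − 48 = 16

16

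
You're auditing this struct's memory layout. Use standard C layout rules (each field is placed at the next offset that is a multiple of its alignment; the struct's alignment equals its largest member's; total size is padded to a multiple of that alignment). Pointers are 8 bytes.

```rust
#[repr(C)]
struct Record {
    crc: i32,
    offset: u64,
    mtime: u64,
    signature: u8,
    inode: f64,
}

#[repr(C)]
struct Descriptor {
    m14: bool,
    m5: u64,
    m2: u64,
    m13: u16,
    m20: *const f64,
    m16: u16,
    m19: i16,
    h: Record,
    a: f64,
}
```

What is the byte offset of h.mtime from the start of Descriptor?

Record: 0..4  crc  (4B, 4-aligned); 4..8  -- padding (4B); 8..16  offset  (8B, 8-aligned); 16..24  mtime  (8B, 8-aligned); 24..25  signature  (1B, 1-aligned); 25..32  -- padding (7B); 32..40  inode  (8B, 8-aligned); sizeof = 40, alignof = 8
0..1  m14  (1B, 1-aligned)
1..8  -- padding (7B)
8..16  m5  (8B, 8-aligned)
16..24  m2  (8B, 8-aligned)
24..26  m13  (2B, 2-aligned)
26..32  -- padding (6B)
32..40  m20  (8B, 8-aligned)
40..42  m16  (2B, 2-aligned)
42..44  m19  (2B, 2-aligned)
44..48  -- padding (4B)
48..88  h  (40B, 8-aligned)
within Record: mtime at 16
48 + 16 = 64

64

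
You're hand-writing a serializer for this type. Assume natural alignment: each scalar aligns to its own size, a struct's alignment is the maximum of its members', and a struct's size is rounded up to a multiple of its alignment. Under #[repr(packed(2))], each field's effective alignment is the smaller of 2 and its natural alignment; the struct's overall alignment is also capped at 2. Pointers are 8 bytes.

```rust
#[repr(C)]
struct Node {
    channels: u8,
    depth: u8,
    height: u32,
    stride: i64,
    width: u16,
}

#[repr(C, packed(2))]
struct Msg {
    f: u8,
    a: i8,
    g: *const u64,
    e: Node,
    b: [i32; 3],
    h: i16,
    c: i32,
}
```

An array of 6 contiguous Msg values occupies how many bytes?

Node: @0: channels [1B, align 1] → 1; @1: depth [1B, align 1] → 2; +2 pad (align 4); @4: height [4B, align 4] → 8; @8: stride [8B, align 8] → 16; @16: width [2B, align 2] → 18; +6 tail pad (align 8); size 24, align 8
@0: f [1B, align 1] → 1
@1: a [1B, align 1] → 2
@2: g [8B, align 2] → 10
@10: e [24B, align 2] → 34
@34: b [12B, align 2] → 46
@46: h [2B, align 2] → 48
@48: c [4B, align 2] → 52
size 52, align 2
array of 6: 6 × 52 = 312

312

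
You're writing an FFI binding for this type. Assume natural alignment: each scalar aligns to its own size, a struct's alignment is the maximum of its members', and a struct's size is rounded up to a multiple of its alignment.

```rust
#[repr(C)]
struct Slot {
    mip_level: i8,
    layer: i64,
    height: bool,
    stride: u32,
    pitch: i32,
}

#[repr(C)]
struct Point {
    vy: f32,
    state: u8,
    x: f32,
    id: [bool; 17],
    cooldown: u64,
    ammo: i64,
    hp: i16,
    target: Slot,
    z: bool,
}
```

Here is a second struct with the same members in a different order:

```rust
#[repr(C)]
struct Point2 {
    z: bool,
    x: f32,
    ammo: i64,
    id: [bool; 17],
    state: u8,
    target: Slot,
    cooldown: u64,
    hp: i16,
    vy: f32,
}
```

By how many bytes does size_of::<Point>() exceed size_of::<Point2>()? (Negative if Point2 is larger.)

Slot: 0..1  mip_level  (1B, 1-aligned); 1..8  -- padding (7B); 8..16  layer  (8B, 8-aligned); 16..17  height  (1B, 1-aligned); 17..20  -- padding (3B); 20..24  stride  (4B, 4-aligned); 24..28  pitch  (4B, 4-aligned); 28..32  -- tail padding (4B); sizeof = 32, alignof = 8
0..4  vy  (4B, 4-aligned)
4..5  state  (1B, 1-aligned)
5..8  -- padding (3B)
8..12  x  (4B, 4-aligned)
12..29  id  (17B, 1-aligned)
29..32  -- padding (3B)
32..40  cooldown  (8B, 8-aligned)
40..48  ammo  (8B, 8-aligned)
48..50  hp  (2B, 2-aligned)
50..56  -- padding (6B)
56..88  target  (32B, 8-aligned)
88..89  z  (1B, 1-aligned)
89..96  -- tail padding (7B)
sizeof = 96, alignof = 8
— Point2 —
0..1  z  (1B, 1-aligned)
1..4  -- padding (3B)
4..8  x  (4B, 4-aligned)
8..16  ammo  (8B, 8-aligned)
16..33  id  (17B, 1-aligned)
33..34  state  (1B, 1-aligned)
34..40  -- padding (6B)
40..72  target  (32B, 8-aligned)
72..80  cooldown  (8B, 8-aligned)
80..82  hp  (2B, 2-aligned)
82..84  -- padding (2B)
84..88  vy  (4B, 4-aligned)
sizeof = 88, alignof = 8
96 − 88 = 8

8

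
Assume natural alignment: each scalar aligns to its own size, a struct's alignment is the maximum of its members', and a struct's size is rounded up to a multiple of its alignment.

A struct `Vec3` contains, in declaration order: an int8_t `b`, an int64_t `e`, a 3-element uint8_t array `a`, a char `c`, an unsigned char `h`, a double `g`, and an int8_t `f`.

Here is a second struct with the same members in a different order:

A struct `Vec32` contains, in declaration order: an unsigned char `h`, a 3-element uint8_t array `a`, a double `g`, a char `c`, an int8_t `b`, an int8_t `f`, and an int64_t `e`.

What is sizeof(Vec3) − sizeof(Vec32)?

0..1  b  (1B, 1-aligned)
1..8  -- padding (7B)
8..16  e  (8B, 8-aligned)
16..19  a  (3B, 1-aligned)
19..20  c  (1B, 1-aligned)
20..21  h  (1B, 1-aligned)
21..24  -- padding (3B)
24..32  g  (8B, 8-aligned)
32..33  f  (1B, 1-aligned)
33..40  -- tail padding (7B)
sizeof = 40, alignof = 8
— Vec32 —
0..1  h  (1B, 1-aligned)
1..4  a  (3B, 1-aligned)
4..8  -- padding (4B)
8..16  g  (8B, 8-aligned)
16..17  c  (1B, 1-aligned)
17..18  b  (1B, 1-aligned)
18..19  f  (1B, 1-aligned)
19..24  -- padding (5B)
24..32  e  (8B, 8-aligned)
sizeof = 32, alignof = 8
40 − 32 = 8

8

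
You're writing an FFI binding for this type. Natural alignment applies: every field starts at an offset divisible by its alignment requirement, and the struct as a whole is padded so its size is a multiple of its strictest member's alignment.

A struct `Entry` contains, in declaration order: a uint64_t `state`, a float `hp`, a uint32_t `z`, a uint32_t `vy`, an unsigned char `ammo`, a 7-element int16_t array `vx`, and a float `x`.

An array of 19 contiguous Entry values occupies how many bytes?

0..8  state  (8B, 8-aligned)
8..12  hp  (4B, 4-aligned)
12..16  z  (4B, 4-aligned)
16..20  vy  (4B, 4-aligned)
20..21  ammo  (1B, 1-aligned)
21..22  -- padding (1B)
22..36  vx  (14B, 2-aligned)
36..40  x  (4B, 4-aligned)
sizeof = 40, alignof = 8
array of 19: 19 × 40 = 760

760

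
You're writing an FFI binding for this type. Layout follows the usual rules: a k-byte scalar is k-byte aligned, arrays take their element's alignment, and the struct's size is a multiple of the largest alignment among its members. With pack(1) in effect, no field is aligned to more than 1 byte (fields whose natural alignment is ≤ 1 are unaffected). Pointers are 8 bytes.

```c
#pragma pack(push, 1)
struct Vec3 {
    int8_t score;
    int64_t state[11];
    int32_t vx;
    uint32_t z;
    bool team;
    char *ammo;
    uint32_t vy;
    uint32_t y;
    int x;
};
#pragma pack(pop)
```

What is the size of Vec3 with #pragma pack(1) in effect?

118

0..1  score  (1B, 1-aligned)
1..89  state  (88B, 1-aligned)
89..93  vx  (4B, 1-aligned)
93..97  z  (4B, 1-aligned)
97..98  team  (1B, 1-aligned)
98..106  ammo  (8B, 1-aligned)
106..110  vy  (4B, 1-aligned)
110..114  y  (4B, 1-aligned)
114..118  x  (4B, 1-aligned)
sizeof = 118, alignof = 1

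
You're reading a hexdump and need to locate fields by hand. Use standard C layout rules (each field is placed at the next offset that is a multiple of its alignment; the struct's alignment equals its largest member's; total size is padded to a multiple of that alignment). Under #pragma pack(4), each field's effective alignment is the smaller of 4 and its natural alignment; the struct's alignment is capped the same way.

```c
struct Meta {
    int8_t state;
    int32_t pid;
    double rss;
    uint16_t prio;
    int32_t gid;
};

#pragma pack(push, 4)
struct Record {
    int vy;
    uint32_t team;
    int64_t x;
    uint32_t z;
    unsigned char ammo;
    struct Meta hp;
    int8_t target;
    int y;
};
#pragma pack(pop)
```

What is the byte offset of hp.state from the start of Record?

Meta: 0..1  state  (1B, 1-aligned); 1..4  -- padding (3B); 4..8  pid  (4B, 4-aligned); 8..16  rss  (8B, 8-aligned); 16..18  prio  (2B, 2-aligned); 18..20  -- padding (2B); 20..24  gid  (4B, 4-aligned); sizeof = 24, alignof = 8
0..4  vy  (4B, 4-aligned)
4..8  team  (4B, 4-aligned)
8..16  x  (8B, 4-aligned)
16..20  z  (4B, 4-aligned)
20..21  ammo  (1B, 1-aligned)
21..24  -- padding (3B)
24..48  hp  (24B, 4-aligned)
within Meta: state at 0
24 + 0 = 24

24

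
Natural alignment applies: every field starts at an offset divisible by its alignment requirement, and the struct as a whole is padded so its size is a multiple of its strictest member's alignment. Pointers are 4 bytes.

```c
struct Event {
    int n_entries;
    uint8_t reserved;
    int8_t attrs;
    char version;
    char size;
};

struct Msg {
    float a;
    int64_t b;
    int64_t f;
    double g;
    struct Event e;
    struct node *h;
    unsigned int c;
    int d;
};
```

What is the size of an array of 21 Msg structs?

1176

Event: 0..4  n_entries  (4B, 4-aligned); 4..5  reserved  (1B, 1-aligned); 5..6  attrs  (1B, 1-aligned); 6..7  version  (1B, 1-aligned); 7..8  size  (1B, 1-aligned); sizeof = 8, alignof = 4
0..4  a  (4B, 4-aligned)
4..8  -- padding (4B)
8..16  b  (8B, 8-aligned)
16..24  f  (8B, 8-aligned)
24..32  g  (8B, 8-aligned)
32..40  e  (8B, 4-aligned)
40..44  h  (4B, 4-aligned)
44..48  c  (4B, 4-aligned)
48..52  d  (4B, 4-aligned)
52..56  -- tail padding (4B)
sizeof = 56, alignof = 8
array of 21: 21 × 56 = 1176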